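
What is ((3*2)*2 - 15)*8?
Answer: -24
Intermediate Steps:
((3*2)*2 - 15)*8 = (6*2 - 15)*8 = (12 - 15)*8 = -3*8 = -24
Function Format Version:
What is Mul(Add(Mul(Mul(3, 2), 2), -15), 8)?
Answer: -24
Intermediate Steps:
Mul(Add(Mul(Mul(3, 2), 2), -15), 8) = Mul(Add(Mul(6, 2), -15), 8) = Mul(Add(12, -15), 8) = Mul(-3, 8) = -24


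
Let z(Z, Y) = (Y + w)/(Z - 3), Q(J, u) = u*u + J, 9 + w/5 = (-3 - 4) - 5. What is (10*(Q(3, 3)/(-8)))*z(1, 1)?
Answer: -780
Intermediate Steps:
w = -105 (w = -45 + 5*((-3 - 4) - 5) = -45 + 5*(-7 - 5) = -45 + 5*(-12) = -45 - 60 = -105)
Q(J, u) = J + u² (Q(J, u) = u² + J = J + u²)
z(Z, Y) = (-105 + Y)/(-3 + Z) (z(Z, Y) = (Y - 105)/(Z - 3) = (-105 + Y)/(-3 + Z))
(10*(Q(3, 3)/(-8)))*z(1, 1) = (10*((3 + 3²)/(-8)))*((-105 + 1)/(-3 + 1)) = (10*((3 + 9)*(-⅛)))*(-104/(-2)) = (10*(12*(-⅛)))*(-½*(-104)) = (10*(-3/2))*52 = -15*52 = -780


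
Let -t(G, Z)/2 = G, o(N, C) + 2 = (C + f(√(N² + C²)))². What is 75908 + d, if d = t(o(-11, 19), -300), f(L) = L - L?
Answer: 75190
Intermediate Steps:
f(L) = 0
o(N, C) = -2 + C² (o(N, C) = -2 + (C + 0)² = -2 + C²)
t(G, Z) = -2*G
d = -718 (d = -2*(-2 + 19²) = -2*(-2 + 361) = -2*359 = -718)
75908 + d = 75908 - 718 = 75190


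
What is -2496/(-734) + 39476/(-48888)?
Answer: 11631133/4485474 ≈ 2.5931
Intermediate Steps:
-2496/(-734) + 39476/(-48888) = -2496*(-1/734) + 39476*(-1/48888) = 1248/367 - 9869/12222 = 11631133/4485474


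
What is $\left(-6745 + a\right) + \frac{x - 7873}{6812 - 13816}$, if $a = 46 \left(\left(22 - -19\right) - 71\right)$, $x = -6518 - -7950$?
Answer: $- \frac{56901059}{7004} \approx -8124.1$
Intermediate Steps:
$x = 1432$ ($x = -6518 + 7950 = 1432$)
$a = -1380$ ($a = 46 \left(\left(22 + 19\right) - 71\right) = 46 \left(41 - 71\right) = 46 \left(-30\right) = -1380$)
$\left(-6745 + a\right) + \frac{x - 7873}{6812 - 13816} = \left(-6745 - 1380\right) + \frac{1432 - 7873}{6812 - 13816} = -8125 - \frac{6441}{-7004} = -8125 - - \frac{6441}{7004} = -8125 + \frac{6441}{7004} = - \frac{56901059}{7004}$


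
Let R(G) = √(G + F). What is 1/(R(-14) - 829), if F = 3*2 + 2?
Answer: -829/687247 - I*√6/687247 ≈ -0.0012063 - 3.5642e-6*I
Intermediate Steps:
F = 8 (F = 6 + 2 = 8)
R(G) = √(8 + G) (R(G) = √(G + 8) = √(8 + G))
1/(R(-14) - 829) = 1/(√(8 - 14) - 829) = 1/(√(-6) - 829) = 1/(I*√6 - 829) = 1/(-829 + I*√6)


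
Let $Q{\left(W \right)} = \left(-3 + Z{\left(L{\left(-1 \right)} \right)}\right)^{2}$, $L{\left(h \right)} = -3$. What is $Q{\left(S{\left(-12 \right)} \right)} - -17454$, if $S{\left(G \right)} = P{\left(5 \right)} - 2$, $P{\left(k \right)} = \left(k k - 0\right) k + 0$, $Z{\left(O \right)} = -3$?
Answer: $17490$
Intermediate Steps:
$P{\left(k \right)} = k^{3}$ ($P{\left(k \right)} = \left(k^{2} + 0\right) k + 0 = k^{2} k + 0 = k^{3} + 0 = k^{3}$)
$S{\left(G \right)} = 123$ ($S{\left(G \right)} = 5^{3} - 2 = 125 - 2 = 123$)
$Q{\left(W \right)} = 36$ ($Q{\left(W \right)} = \left(-3 - 3\right)^{2} = \left(-6\right)^{2} = 36$)
$Q{\left(S{\left(-12 \right)} \right)} - -17454 = 36 - -17454 = 36 + 17454 = 17490$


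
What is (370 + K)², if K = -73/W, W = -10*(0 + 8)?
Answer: 880486929/6400 ≈ 1.3758e+5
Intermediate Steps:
W = -80 (W = -10*8 = -80)
K = 73/80 (K = -73/(-80) = -73*(-1/80) = 73/80 ≈ 0.91250)
(370 + K)² = (370 + 73/80)² = (29673/80)² = 880486929/6400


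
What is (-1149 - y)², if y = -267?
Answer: 777924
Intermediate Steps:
(-1149 - y)² = (-1149 - 1*(-267))² = (-1149 + 267)² = (-882)² = 777924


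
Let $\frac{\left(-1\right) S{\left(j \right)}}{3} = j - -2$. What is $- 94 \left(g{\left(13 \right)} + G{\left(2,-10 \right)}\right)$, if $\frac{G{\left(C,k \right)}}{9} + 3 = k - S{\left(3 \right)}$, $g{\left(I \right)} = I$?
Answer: $-2914$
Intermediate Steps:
$S{\left(j \right)} = -6 - 3 j$ ($S{\left(j \right)} = - 3 \left(j - -2\right) = - 3 \left(j + 2\right) = - 3 \left(2 + j\right) = -6 - 3 j$)
$G{\left(C,k \right)} = 108 + 9 k$ ($G{\left(C,k \right)} = -27 + 9 \left(k - \left(-6 - 9\right)\right) = -27 + 9 \left(k - -15\right) = -27 + 9 \left(k + 15\right) = -27 + 9 \left(15 + k\right) = -27 + \left(135 + 9 k\right) = 108 + 9 k$)
$- 94 \left(g{\left(13 \right)} + G{\left(2,-10 \right)}\right) = - 94 \left(13 + \left(108 + 9 \left(-10\right)\right)\right) = - 94 \left(13 + \left(108 - 90\right)\right) = - 94 \left(13 + 18\right) = \left(-94\right) 31 = -2914$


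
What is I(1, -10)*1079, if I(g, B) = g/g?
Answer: 1079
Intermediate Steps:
I(g, B) = 1
I(1, -10)*1079 = 1*1079 = 1079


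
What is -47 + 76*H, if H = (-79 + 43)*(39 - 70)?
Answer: 84769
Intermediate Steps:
H = 1116 (H = -36*(-31) = 1116)
-47 + 76*H = -47 + 76*1116 = -47 + 84816 = 84769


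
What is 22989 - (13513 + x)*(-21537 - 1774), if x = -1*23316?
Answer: -228494744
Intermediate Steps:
x = -23316
22989 - (13513 + x)*(-21537 - 1774) = 22989 - (13513 - 23316)*(-21537 - 1774) = 22989 - (-9803)*(-23311) = 22989 - 1*228517733 = 22989 - 228517733 = -228494744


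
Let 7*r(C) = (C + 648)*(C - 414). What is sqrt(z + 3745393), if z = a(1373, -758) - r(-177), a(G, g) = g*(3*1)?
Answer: sqrt(185361358)/7 ≈ 1945.0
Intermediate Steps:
a(G, g) = 3*g (a(G, g) = g*3 = 3*g)
r(C) = (-414 + C)*(648 + C)/7 (r(C) = ((C + 648)*(C - 414))/7 = ((648 + C)*(-414 + C))/7 = ((-414 + C)*(648 + C))/7 = (-414 + C)*(648 + C)/7)
z = 262443/7 (z = 3*(-758) - (-268272/7 + (1/7)*(-177)**2 + (234/7)*(-177)) = -2274 - (-268272/7 + (1/7)*31329 - 41418/7) = -2274 - (-268272/7 + 31329/7 - 41418/7) = -2274 - 1*(-278361/7) = -2274 + 278361/7 = 262443/7 ≈ 37492.)
sqrt(z + 3745393) = sqrt(262443/7 + 3745393) = sqrt(26480194/7) = sqrt(185361358)/7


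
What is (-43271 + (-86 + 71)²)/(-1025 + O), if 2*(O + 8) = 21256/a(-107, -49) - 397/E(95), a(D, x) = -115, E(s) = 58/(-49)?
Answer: 574233640/12775973 ≈ 44.946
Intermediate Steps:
E(s) = -58/49 (E(s) = 58*(-1/49) = -58/49)
O = 897527/13340 (O = -8 + (21256/(-115) - 397/(-58/49))/2 = -8 + (21256*(-1/115) - 397*(-49/58))/2 = -8 + (-21256/115 + 19453/58)/2 = -8 + (½)*(1004247/6670) = -8 + 1004247/13340 = 897527/13340 ≈ 67.281)
(-43271 + (-86 + 71)²)/(-1025 + O) = (-43271 + (-86 + 71)²)/(-1025 + 897527/13340) = (-43271 + (-15)²)/(-12775973/13340) = (-43271 + 225)*(-13340/12775973) = -43046*(-13340/12775973) = 574233640/12775973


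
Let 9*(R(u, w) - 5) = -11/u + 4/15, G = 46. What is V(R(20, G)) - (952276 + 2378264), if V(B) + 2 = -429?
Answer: -3330971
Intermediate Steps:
R(u, w) = 679/135 - 11/(9*u) (R(u, w) = 5 + (-11/u + 4/15)/9 = 5 + (4/15 - 11/u)/9 = 5 + (4/135 - 11/(9*u)) = 679/135 - 11/(9*u))
V(B) = -431 (V(B) = -2 - 429 = -431)
V(R(20, G)) - (952276 + 2378264) = -431 - (952276 + 2378264) = -431 - 1*3330540 = -431 - 3330540 = -3330971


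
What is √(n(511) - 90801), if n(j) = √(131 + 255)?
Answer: √(-90801 + √386) ≈ 301.3*I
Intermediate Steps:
n(j) = √386
√(n(511) - 90801) = √(√386 - 90801) = √(-90801 + √386)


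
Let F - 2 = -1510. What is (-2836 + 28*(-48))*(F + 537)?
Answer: 4058780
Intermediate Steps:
F = -1508 (F = 2 - 1510 = -1508)
(-2836 + 28*(-48))*(F + 537) = (-2836 + 28*(-48))*(-1508 + 537) = (-2836 - 1344)*(-971) = -4180*(-971) = 4058780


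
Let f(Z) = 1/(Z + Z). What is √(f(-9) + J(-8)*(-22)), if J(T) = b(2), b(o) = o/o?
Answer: I*√794/6 ≈ 4.6963*I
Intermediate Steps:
b(o) = 1
J(T) = 1
f(Z) = 1/(2*Z)
√(f(-9) + J(-8)*(-22)) = √((½)/(-9) + 1*(-22)) = √((½)*(-⅑) - 22) = √(-1/18 - 22) = √(-397/18) = I*√794/6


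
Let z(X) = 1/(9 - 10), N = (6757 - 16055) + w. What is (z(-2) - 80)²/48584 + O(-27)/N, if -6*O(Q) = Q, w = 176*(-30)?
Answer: 47713815/354128776 ≈ 0.13474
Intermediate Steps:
w = -5280
O(Q) = -Q/6
N = -14578 (N = (6757 - 16055) - 5280 = -9298 - 5280 = -14578)
z(X) = -1 (z(X) = 1/(-1) = -1)
(z(-2) - 80)²/48584 + O(-27)/N = (-1 - 80)²/48584 - ⅙*(-27)/(-14578) = (-81)²*(1/48584) + (9/2)*(-1/14578) = 6561*(1/48584) - 9/29156 = 6561/48584 - 9/29156 = 47713815/354128776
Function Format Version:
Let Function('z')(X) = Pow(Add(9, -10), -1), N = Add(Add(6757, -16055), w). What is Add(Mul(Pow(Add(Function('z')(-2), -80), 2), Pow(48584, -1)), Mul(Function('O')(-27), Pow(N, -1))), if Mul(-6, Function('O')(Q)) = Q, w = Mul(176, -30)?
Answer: Rational(47713815, 354128776) ≈ 0.13474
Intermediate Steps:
w = -5280
Function('O')(Q) = Mul(Rational(-1, 6), Q)
N = -14578 (N = Add(Add(6757, -16055), -5280) = Add(-9298, -5280) = -14578)
Function('z')(X) = -1 (Function('z')(X) = Pow(-1, -1) = -1)
Add(Mul(Pow(Add(Function('z')(-2), -80), 2), Pow(48584, -1)), Mul(Function('O')(-27), Pow(N, -1))) = Add(Mul(Pow(Add(-1, -80), 2), Pow(48584, -1)), Mul(Mul(Rational(-1, 6), -27), Pow(-14578, -1))) = Add(Mul(Pow(-81, 2), Rational(1, 48584)), Mul(Rational(9, 2), Rational(-1, 14578))) = Add(Mul(6561, Rational(1, 48584)), Rational(-9, 29156)) = Add(Rational(6561, 48584), Rational(-9, 29156)) = Rational(47713815, 354128776)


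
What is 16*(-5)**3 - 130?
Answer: -2130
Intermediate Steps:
16*(-5)**3 - 130 = 16*(-125) - 130 = -2000 - 130 = -2130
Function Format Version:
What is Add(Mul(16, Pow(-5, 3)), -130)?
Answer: -2130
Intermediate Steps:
Add(Mul(16, Pow(-5, 3)), -130) = Add(Mul(16, -125), -130) = Add(-2000, -130) = -2130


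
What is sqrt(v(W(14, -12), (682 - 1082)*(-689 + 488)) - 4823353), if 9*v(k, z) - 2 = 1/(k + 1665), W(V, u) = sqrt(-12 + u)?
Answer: sqrt(2)*sqrt((-36138970687 - 43410175*I*sqrt(6))/(1665 + 2*I*sqrt(6)))/3 ≈ 4.4856e-11 - 2196.2*I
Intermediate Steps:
v(k, z) = 2/9 + 1/(9*(1665 + k)) (v(k, z) = 2/9 + 1/(9*(k + 1665)) = 2/9 + 1/(9*(1665 + k)))
sqrt(v(W(14, -12), (682 - 1082)*(-689 + 488)) - 4823353) = sqrt((3331 + 2*sqrt(-12 - 12))/(9*(1665 + sqrt(-12 - 12))) - 4823353) = sqrt((3331 + 2*sqrt(-24))/(9*(1665 + sqrt(-24))) - 4823353) = sqrt((3331 + 2*(2*I*sqrt(6)))/(9*(1665 + 2*I*sqrt(6))) - 4823353) = sqrt((3331 + 4*I*sqrt(6))/(9*(1665 + 2*I*sqrt(6))) - 4823353) = sqrt(-4823353 + (3331 + 4*I*sqrt(6))/(9*(1665 + 2*I*sqrt(6))))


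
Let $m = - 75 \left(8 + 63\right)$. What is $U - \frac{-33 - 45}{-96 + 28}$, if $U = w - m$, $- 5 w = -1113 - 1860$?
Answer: $\frac{1006137}{170} \approx 5918.5$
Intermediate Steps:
$w = \frac{2973}{5}$ ($w = - \frac{-1113 - 1860}{5} = \left(- \frac{1}{5}\right) \left(-2973\right) = \frac{2973}{5} \approx 594.6$)
$m = -5325$ ($m = \left(-75\right) 71 = -5325$)
$U = \frac{29598}{5}$ ($U = \frac{2973}{5} - -5325 = \frac{2973}{5} + 5325 = \frac{29598}{5} \approx 5919.6$)
$U - \frac{-33 - 45}{-96 + 28} = \frac{29598}{5} - \frac{-33 - 45}{-96 + 28} = \frac{29598}{5} - \frac{1}{-68} \left(-78\right) = \frac{29598}{5} - \left(- \frac{1}{68}\right) \left(-78\right) = \frac{29598}{5} - \frac{39}{34} = \frac{1006137}{170}$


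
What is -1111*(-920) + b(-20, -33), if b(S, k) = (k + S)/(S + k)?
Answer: 1022121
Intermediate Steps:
b(S, k) = 1 (b(S, k) = (S + k)/(S + k) = 1)
-1111*(-920) + b(-20, -33) = -1111*(-920) + 1 = 1022120 + 1 = 1022121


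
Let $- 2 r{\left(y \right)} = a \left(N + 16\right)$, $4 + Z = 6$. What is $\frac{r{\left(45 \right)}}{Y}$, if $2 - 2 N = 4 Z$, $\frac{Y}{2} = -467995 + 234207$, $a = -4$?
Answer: $- \frac{13}{233788} \approx -5.5606 \cdot 10^{-5}$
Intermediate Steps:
$Z = 2$ ($Z = -4 + 6 = 2$)
$Y = -467576$ ($Y = 2 \left(-467995 + 234207\right) = 2 \left(-233788\right) = -467576$)
$N = -3$ ($N = 1 - \frac{4 \cdot 2}{2} = 1 - 4 = -3$)
$r{\left(y \right)} = 26$ ($r{\left(y \right)} = - \frac{\left(-4\right) \left(-3 + 16\right)}{2} = - \frac{\left(-4\right) 13}{2} = \left(- \frac{1}{2}\right) \left(-52\right) = 26$)
$\frac{r{\left(45 \right)}}{Y} = \frac{26}{-467576} = 26 \left(- \frac{1}{467576}\right) = - \frac{13}{233788}$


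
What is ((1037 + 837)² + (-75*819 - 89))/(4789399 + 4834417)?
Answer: 1725181/4811908 ≈ 0.35852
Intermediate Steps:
((1037 + 837)² + (-75*819 - 89))/(4789399 + 4834417) = (1874² + (-61425 - 89))/9623816 = (3511876 - 61514)*(1/9623816) = 3450362*(1/9623816) = 1725181/4811908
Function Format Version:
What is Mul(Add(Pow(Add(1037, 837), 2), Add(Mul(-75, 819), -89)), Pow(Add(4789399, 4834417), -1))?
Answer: Rational(1725181, 4811908) ≈ 0.35852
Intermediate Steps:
Mul(Add(Pow(Add(1037, 837), 2), Add(Mul(-75, 819), -89)), Pow(Add(4789399, 4834417), -1)) = Mul(Add(Pow(1874, 2), Add(-61425, -89)), Pow(9623816, -1)) = Mul(Add(3511876, -61514), Rational(1, 9623816)) = Mul(3450362, Rational(1, 9623816)) = Rational(1725181, 4811908)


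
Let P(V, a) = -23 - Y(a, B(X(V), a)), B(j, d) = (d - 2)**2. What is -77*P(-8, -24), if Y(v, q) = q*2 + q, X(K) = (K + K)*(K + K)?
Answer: 157927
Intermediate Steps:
X(K) = 4*K**2 (X(K) = (2*K)*(2*K) = 4*K**2)
B(j, d) = (-2 + d)**2
Y(v, q) = 3*q (Y(v, q) = 2*q + q = 3*q)
P(V, a) = -23 - 3*(-2 + a)**2
-77*P(-8, -24) = -77*(-23 - 3*(-2 - 24)**2) = -77*(-23 - 3*(-26)**2) = -77*(-23 - 3*676) = -77*(-23 - 2028) = -77*(-2051) = 157927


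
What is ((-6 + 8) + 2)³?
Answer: 64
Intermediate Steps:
((-6 + 8) + 2)³ = (2 + 2)³ = 4³ = 64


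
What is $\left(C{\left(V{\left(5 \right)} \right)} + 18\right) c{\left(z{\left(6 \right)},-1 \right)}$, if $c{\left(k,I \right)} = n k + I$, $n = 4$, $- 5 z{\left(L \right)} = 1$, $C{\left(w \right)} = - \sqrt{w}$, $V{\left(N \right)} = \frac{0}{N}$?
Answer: $- \frac{162}{5} \approx -32.4$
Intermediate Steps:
$V{\left(N \right)} = 0$
$z{\left(L \right)} = - \frac{1}{5}$ ($z{\left(L \right)} = \left(- \frac{1}{5}\right) 1 = - \frac{1}{5}$)
$c{\left(k,I \right)} = I + 4 k$ ($c{\left(k,I \right)} = 4 k + I = I + 4 k$)
$\left(C{\left(V{\left(5 \right)} \right)} + 18\right) c{\left(z{\left(6 \right)},-1 \right)} = \left(- \sqrt{0} + 18\right) \left(-1 + 4 \left(- \frac{1}{5}\right)\right) = \left(\left(-1\right) 0 + 18\right) \left(-1 - \frac{4}{5}\right) = \left(0 + 18\right) \left(- \frac{9}{5}\right) = 18 \left(- \frac{9}{5}\right) = - \frac{162}{5}$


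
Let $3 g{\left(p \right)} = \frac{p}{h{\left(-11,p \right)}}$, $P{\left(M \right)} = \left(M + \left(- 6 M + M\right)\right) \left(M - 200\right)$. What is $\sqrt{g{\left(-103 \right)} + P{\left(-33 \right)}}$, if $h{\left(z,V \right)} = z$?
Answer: $\frac{13 i \sqrt{198165}}{33} \approx 175.36 i$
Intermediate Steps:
$P{\left(M \right)} = - 4 M \left(-200 + M\right)$ ($P{\left(M \right)} = \left(M - 5 M\right) \left(-200 + M\right) = - 4 M \left(-200 + M\right)$)
$g{\left(p \right)} = - \frac{p}{33}$ ($g{\left(p \right)} = \frac{p \frac{1}{-11}}{3} = \frac{p \left(- \frac{1}{11}\right)}{3} = \frac{\left(- \frac{1}{11}\right) p}{3} = - \frac{p}{33}$)
$\sqrt{g{\left(-103 \right)} + P{\left(-33 \right)}} = \sqrt{\left(- \frac{1}{33}\right) \left(-103\right) + 4 \left(-33\right) \left(200 - -33\right)} = \sqrt{\frac{103}{33} + 4 \left(-33\right) \left(200 + 33\right)} = \sqrt{\frac{103}{33} + 4 \left(-33\right) 233} = \sqrt{\frac{103}{33} - 30756} = \sqrt{- \frac{1014845}{33}} = \frac{13 i \sqrt{198165}}{33}$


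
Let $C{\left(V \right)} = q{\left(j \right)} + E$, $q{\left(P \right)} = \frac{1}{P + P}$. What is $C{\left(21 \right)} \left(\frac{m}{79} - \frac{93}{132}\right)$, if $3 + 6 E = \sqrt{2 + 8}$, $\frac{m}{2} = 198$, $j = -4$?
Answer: $- \frac{74875}{27808} + \frac{14975 \sqrt{10}}{20856} \approx -0.422$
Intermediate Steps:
$m = 396$ ($m = 2 \cdot 198 = 396$)
$q{\left(P \right)} = \frac{1}{2 P}$
$E = - \frac{1}{2} + \frac{\sqrt{10}}{6}$ ($E = - \frac{1}{2} + \frac{\sqrt{2 + 8}}{6} = - \frac{1}{2} + \frac{\sqrt{10}}{6} \approx 0.027046$)
$C{\left(V \right)} = - \frac{5}{8} + \frac{\sqrt{10}}{6}$ ($C{\left(V \right)} = \frac{1}{2 \left(-4\right)} - \left(\frac{1}{2} - \frac{\sqrt{10}}{6}\right) = \frac{1}{2} \left(- \frac{1}{4}\right) - \left(\frac{1}{2} - \frac{\sqrt{10}}{6}\right) = - \frac{1}{8} - \left(\frac{1}{2} - \frac{\sqrt{10}}{6}\right) = - \frac{5}{8} + \frac{\sqrt{10}}{6}$)
$C{\left(21 \right)} \left(\frac{m}{79} - \frac{93}{132}\right) = \left(- \frac{5}{8} + \frac{\sqrt{10}}{6}\right) \left(\frac{396}{79} - \frac{93}{132}\right) = \left(- \frac{5}{8} + \frac{\sqrt{10}}{6}\right) \left(396 \cdot \frac{1}{79} - \frac{31}{44}\right) = \left(- \frac{5}{8} + \frac{\sqrt{10}}{6}\right) \left(\frac{396}{79} - \frac{31}{44}\right) = \left(- \frac{5}{8} + \frac{\sqrt{10}}{6}\right) \frac{14975}{3476} = - \frac{74875}{27808} + \frac{14975 \sqrt{10}}{20856}$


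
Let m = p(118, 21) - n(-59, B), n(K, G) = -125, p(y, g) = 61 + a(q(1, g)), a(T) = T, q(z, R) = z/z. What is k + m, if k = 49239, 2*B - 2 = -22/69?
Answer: 49426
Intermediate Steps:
q(z, R) = 1
p(y, g) = 62 (p(y, g) = 61 + 1 = 62)
B = 58/69 (B = 1 + (-22/69)/2 = 1 + (-22*1/69)/2 = 1 + (1/2)*(-22/69) = 1 - 11/69 = 58/69 ≈ 0.84058)
m = 187 (m = 62 - 1*(-125) = 62 + 125 = 187)
k + m = 49239 + 187 = 49426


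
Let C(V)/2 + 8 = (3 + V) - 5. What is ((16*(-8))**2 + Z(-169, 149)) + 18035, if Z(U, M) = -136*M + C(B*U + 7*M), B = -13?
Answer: 20615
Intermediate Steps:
C(V) = -20 + 2*V (C(V) = -16 + 2*((3 + V) - 5) = -16 + 2*(-2 + V) = -16 + (-4 + 2*V) = -20 + 2*V)
Z(U, M) = -20 - 122*M - 26*U (Z(U, M) = -136*M + (-20 + 2*(-13*U + 7*M)) = -136*M + (-20 + (-26*U + 14*M)) = -136*M + (-20 - 26*U + 14*M) = -20 - 122*M - 26*U)
((16*(-8))**2 + Z(-169, 149)) + 18035 = ((16*(-8))**2 + (-20 - 122*149 - 26*(-169))) + 18035 = ((-128)**2 + (-20 - 18178 + 4394)) + 18035 = (16384 - 13804) + 18035 = 2580 + 18035 = 20615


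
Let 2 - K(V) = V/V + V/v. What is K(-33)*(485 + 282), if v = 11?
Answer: 3068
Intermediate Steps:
K(V) = 1 - V/11 (K(V) = 2 - (V/V + V/11) = 2 - (1 + V*(1/11)) = 2 - (1 + V/11) = 2 + (-1 - V/11) = 1 - V/11)
K(-33)*(485 + 282) = (1 - 1/11*(-33))*(485 + 282) = (1 + 3)*767 = 4*767 = 3068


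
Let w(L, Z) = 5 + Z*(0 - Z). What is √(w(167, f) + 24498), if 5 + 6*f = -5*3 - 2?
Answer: √220406/3 ≈ 156.49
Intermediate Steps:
f = -11/3 (f = -⅚ + (-5*3 - 2)/6 = -⅚ + (-15 - 2)/6 = -⅚ + (⅙)*(-17) = -⅚ - 17/6 = -11/3 ≈ -3.6667)
w(L, Z) = 5 - Z² (w(L, Z) = 5 + Z*(-Z) = 5 - Z²)
√(w(167, f) + 24498) = √((5 - (-11/3)²) + 24498) = √((5 - 1*121/9) + 24498) = √((5 - 121/9) + 24498) = √(-76/9 + 24498) = √(220406/9) = √220406/3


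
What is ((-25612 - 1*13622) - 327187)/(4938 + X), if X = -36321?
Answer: 33311/2853 ≈ 11.676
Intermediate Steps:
((-25612 - 1*13622) - 327187)/(4938 + X) = ((-25612 - 1*13622) - 327187)/(4938 - 36321) = ((-25612 - 13622) - 327187)/(-31383) = (-39234 - 327187)*(-1/31383) = -366421*(-1/31383) = 33311/2853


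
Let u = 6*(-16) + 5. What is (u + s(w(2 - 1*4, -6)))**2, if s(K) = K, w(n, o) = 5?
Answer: 7396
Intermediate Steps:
u = -91 (u = -96 + 5 = -91)
(u + s(w(2 - 1*4, -6)))**2 = (-91 + 5)**2 = (-86)**2 = 7396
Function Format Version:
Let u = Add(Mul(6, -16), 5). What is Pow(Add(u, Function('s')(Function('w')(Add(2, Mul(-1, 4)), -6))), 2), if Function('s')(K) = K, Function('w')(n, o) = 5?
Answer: 7396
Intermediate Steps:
u = -91 (u = Add(-96, 5) = -91)
Pow(Add(u, Function('s')(Function('w')(Add(2, Mul(-1, 4)), -6))), 2) = Pow(Add(-91, 5), 2) = Pow(-86, 2) = 7396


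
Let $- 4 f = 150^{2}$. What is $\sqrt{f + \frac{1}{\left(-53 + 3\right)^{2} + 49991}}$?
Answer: $\frac{i \sqrt{15498591028134}}{52491} \approx 75.0 i$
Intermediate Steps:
$f = -5625$ ($f = - \frac{150^{2}}{4} = \left(- \frac{1}{4}\right) 22500 = -5625$)
$\sqrt{f + \frac{1}{\left(-53 + 3\right)^{2} + 49991}} = \sqrt{-5625 + \frac{1}{\left(-53 + 3\right)^{2} + 49991}} = \sqrt{-5625 + \frac{1}{\left(-50\right)^{2} + 49991}} = \sqrt{-5625 + \frac{1}{2500 + 49991}} = \sqrt{-5625 + \frac{1}{52491}} = \sqrt{- \frac{295261874}{52491}} = \frac{i \sqrt{15498591028134}}{52491}$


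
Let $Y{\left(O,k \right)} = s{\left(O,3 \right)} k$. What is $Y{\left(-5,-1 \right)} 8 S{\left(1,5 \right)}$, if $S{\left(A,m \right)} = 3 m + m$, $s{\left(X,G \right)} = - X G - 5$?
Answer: $-1600$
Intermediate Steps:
$s{\left(X,G \right)} = -5 - G X$ ($s{\left(X,G \right)} = - G X - 5 = -5 - G X$)
$S{\left(A,m \right)} = 4 m$
$Y{\left(O,k \right)} = k \left(-5 - 3 O\right)$ ($Y{\left(O,k \right)} = \left(-5 - 3 O\right) k = k \left(-5 - 3 O\right)$)
$Y{\left(-5,-1 \right)} 8 S{\left(1,5 \right)} = \left(-1\right) \left(-1\right) \left(5 + 3 \left(-5\right)\right) 8 \cdot 4 \cdot 5 = \left(-1\right) \left(-1\right) \left(5 - 15\right) 8 \cdot 20 = \left(-1\right) \left(-1\right) \left(-10\right) 8 \cdot 20 = \left(-10\right) 8 \cdot 20 = \left(-80\right) 20 = -1600$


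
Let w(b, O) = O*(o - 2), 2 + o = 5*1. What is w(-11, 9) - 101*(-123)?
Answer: 12432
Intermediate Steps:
o = 3 (o = -2 + 5*1 = -2 + 5 = 3)
w(b, O) = O (w(b, O) = O*(3 - 2) = O*1 = O)
w(-11, 9) - 101*(-123) = 9 - 101*(-123) = 9 + 12423 = 12432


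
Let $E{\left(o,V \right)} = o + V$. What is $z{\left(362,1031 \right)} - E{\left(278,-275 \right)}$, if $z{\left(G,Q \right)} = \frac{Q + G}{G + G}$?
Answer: $- \frac{779}{724} \approx -1.076$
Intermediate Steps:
$E{\left(o,V \right)} = V + o$
$z{\left(G,Q \right)} = \frac{G + Q}{2 G}$
$z{\left(362,1031 \right)} - E{\left(278,-275 \right)} = \frac{362 + 1031}{2 \cdot 362} - \left(-275 + 278\right) = \frac{1}{2} \cdot \frac{1}{362} \cdot 1393 - 3 = \frac{1393}{724} - 3 = - \frac{779}{724}$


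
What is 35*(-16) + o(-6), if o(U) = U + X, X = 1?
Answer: -565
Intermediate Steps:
o(U) = 1 + U (o(U) = U + 1 = 1 + U)
35*(-16) + o(-6) = 35*(-16) + (1 - 6) = -560 - 5 = -565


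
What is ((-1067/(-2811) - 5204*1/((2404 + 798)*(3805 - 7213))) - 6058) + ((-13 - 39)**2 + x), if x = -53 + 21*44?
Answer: -2115385378897/852077816 ≈ -2482.6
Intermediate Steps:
x = 871 (x = -53 + 924 = 871)
((-1067/(-2811) - 5204*1/((2404 + 798)*(3805 - 7213))) - 6058) + ((-13 - 39)**2 + x) = ((-1067/(-2811) - 5204*1/((2404 + 798)*(3805 - 7213))) - 6058) + ((-13 - 39)**2 + 871) = ((-1067*(-1/2811) - 5204/((-3408*3202))) - 6058) + ((-52)**2 + 871) = ((1067/2811 - 5204/(-10912416)) - 6058) + (2704 + 871) = ((1067/2811 - 5204*(-1/10912416)) - 6058) + 3575 = ((1067/2811 + 1301/2728104) - 6058) + 3575 = (323838231/852077816 - 6058) + 3575 = -5161563571097/852077816 + 3575 = -2115385378897/852077816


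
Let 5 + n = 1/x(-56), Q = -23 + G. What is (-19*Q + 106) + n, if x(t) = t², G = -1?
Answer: 1746753/3136 ≈ 557.00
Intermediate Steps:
Q = -24 (Q = -23 - 1 = -24)
n = -15679/3136 (n = -5 + 1/((-56)²) = -5 + 1/3136 = -15679/3136 ≈ -4.9997)
(-19*Q + 106) + n = (-19*(-24) + 106) - 15679/3136 = (456 + 106) - 15679/3136 = 562 - 15679/3136 = 1746753/3136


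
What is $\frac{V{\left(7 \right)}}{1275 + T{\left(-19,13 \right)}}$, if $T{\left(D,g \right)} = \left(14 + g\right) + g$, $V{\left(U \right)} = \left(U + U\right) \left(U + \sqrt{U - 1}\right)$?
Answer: $\frac{98}{1315} + \frac{14 \sqrt{6}}{1315} \approx 0.1006$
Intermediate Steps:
$V{\left(U \right)} = 2 U \left(U + \sqrt{-1 + U}\right)$
$T{\left(D,g \right)} = 14 + 2 g$
$\frac{V{\left(7 \right)}}{1275 + T{\left(-19,13 \right)}} = \frac{2 \cdot 7 \left(7 + \sqrt{-1 + 7}\right)}{1275 + \left(14 + 2 \cdot 13\right)} = \frac{2 \cdot 7 \left(7 + \sqrt{6}\right)}{1275 + \left(14 + 26\right)} = \frac{98 + 14 \sqrt{6}}{1275 + 40} = \frac{98 + 14 \sqrt{6}}{1315} = \left(98 + 14 \sqrt{6}\right) \frac{1}{1315} = \frac{98}{1315} + \frac{14 \sqrt{6}}{1315}$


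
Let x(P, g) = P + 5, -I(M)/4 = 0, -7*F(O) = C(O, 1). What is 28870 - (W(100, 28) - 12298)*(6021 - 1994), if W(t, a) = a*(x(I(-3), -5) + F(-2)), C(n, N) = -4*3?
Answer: 48795840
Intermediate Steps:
C(n, N) = -12
F(O) = 12/7 (F(O) = -⅐*(-12) = 12/7)
I(M) = 0 (I(M) = -4*0 = 0)
x(P, g) = 5 + P
W(t, a) = 47*a/7 (W(t, a) = a*((5 + 0) + 12/7) = a*(5 + 12/7) = a*(47/7) = 47*a/7)
28870 - (W(100, 28) - 12298)*(6021 - 1994) = 28870 - ((47/7)*28 - 12298)*(6021 - 1994) = 28870 - (188 - 12298)*4027 = 28870 - (-12110)*4027 = 28870 - 1*(-48766970) = 28870 + 48766970 = 48795840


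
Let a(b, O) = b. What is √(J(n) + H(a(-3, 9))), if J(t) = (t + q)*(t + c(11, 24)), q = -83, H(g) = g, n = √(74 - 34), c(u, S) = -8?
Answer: √(701 - 182*√10) ≈ 11.201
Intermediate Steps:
n = 2*√10 (n = √40 = 2*√10 ≈ 6.3246)
J(t) = (-83 + t)*(-8 + t) (J(t) = (t - 83)*(t - 8) = (-83 + t)*(-8 + t))
√(J(n) + H(a(-3, 9))) = √((664 + (2*√10)² - 182*√10) - 3) = √((664 + 40 - 182*√10) - 3) = √((704 - 182*√10) - 3) = √(701 - 182*√10)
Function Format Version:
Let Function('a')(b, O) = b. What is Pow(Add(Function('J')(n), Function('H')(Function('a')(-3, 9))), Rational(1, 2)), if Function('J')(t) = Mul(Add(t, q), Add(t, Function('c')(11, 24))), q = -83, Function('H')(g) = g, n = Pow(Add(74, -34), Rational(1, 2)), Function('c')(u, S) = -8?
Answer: Pow(Add(701, Mul(-182, Pow(10, Rational(1, 2)))), Rational(1, 2)) ≈ 11.201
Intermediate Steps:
n = Mul(2, Pow(10, Rational(1, 2))) (n = Pow(40, Rational(1, 2)) = Mul(2, Pow(10, Rational(1, 2))) ≈ 6.3246)
Function('J')(t) = Mul(Add(-83, t), Add(-8, t)) (Function('J')(t) = Mul(Add(t, -83), Add(t, -8)) = Mul(Add(-83, t), Add(-8, t)))
Pow(Add(Function('J')(n), Function('H')(Function('a')(-3, 9))), Rational(1, 2)) = Pow(Add(Add(664, Pow(Mul(2, Pow(10, Rational(1, 2))), 2), Mul(-91, Mul(2, Pow(10, Rational(1, 2))))), -3), Rational(1, 2)) = Pow(Add(Add(664, 40, Mul(-182, Pow(10, Rational(1, 2)))), -3), Rational(1, 2)) = Pow(Add(Add(704, Mul(-182, Pow(10, Rational(1, 2)))), -3), Rational(1, 2)) = Pow(Add(701, Mul(-182, Pow(10, Rational(1, 2)))), Rational(1, 2))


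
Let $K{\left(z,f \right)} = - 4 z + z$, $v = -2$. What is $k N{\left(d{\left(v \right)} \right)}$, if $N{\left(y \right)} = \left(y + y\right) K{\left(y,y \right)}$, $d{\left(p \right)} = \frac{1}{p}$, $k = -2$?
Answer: $3$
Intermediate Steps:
$K{\left(z,f \right)} = - 3 z$
$N{\left(y \right)} = - 6 y^{2}$ ($N{\left(y \right)} = \left(y + y\right) \left(- 3 y\right) = 2 y \left(- 3 y\right) = - 6 y^{2}$)
$k N{\left(d{\left(v \right)} \right)} = - 2 \left(- 6 \left(\frac{1}{-2}\right)^{2}\right) = - 2 \left(- 6 \left(- \frac{1}{2}\right)^{2}\right) = - 2 \left(\left(-6\right) \frac{1}{4}\right) = \left(-2\right) \left(- \frac{3}{2}\right) = 3$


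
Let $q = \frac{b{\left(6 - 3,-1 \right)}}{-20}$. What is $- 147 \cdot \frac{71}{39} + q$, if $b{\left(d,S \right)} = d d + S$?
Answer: $- \frac{17421}{65} \approx -268.02$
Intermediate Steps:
$b{\left(d,S \right)} = S + d^{2}$ ($b{\left(d,S \right)} = d^{2} + S = S + d^{2}$)
$q = - \frac{2}{5}$ ($q = \frac{-1 + \left(6 - 3\right)^{2}}{-20} = \left(-1 + \left(6 - 3\right)^{2}\right) \left(- \frac{1}{20}\right) = \left(-1 + 3^{2}\right) \left(- \frac{1}{20}\right) = \left(-1 + 9\right) \left(- \frac{1}{20}\right) = 8 \left(- \frac{1}{20}\right) = - \frac{2}{5} \approx -0.4$)
$- 147 \cdot \frac{71}{39} + q = - 147 \cdot \frac{71}{39} - \frac{2}{5} = - 147 \cdot 71 \cdot \frac{1}{39} - \frac{2}{5} = \left(-147\right) \frac{71}{39} - \frac{2}{5} = - \frac{3479}{13} - \frac{2}{5} = - \frac{17421}{65}$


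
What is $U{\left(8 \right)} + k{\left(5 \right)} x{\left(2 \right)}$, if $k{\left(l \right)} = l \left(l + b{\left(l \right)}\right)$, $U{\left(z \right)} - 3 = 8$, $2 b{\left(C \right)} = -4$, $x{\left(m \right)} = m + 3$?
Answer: $86$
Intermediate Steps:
$x{\left(m \right)} = 3 + m$
$b{\left(C \right)} = -2$ ($b{\left(C \right)} = \frac{1}{2} \left(-4\right) = -2$)
$U{\left(z \right)} = 11$ ($U{\left(z \right)} = 3 + 8 = 11$)
$k{\left(l \right)} = l \left(-2 + l\right)$ ($k{\left(l \right)} = l \left(l - 2\right) = l \left(-2 + l\right)$)
$U{\left(8 \right)} + k{\left(5 \right)} x{\left(2 \right)} = 11 + 5 \left(-2 + 5\right) \left(3 + 2\right) = 11 + 5 \cdot 3 \cdot 5 = 11 + 15 \cdot 5 = 11 + 75 = 86$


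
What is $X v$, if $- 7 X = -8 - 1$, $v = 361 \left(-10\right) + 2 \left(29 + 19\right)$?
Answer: $-4518$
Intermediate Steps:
$v = -3514$ ($v = -3610 + 2 \cdot 48 = -3610 + 96 = -3514$)
$X = \frac{9}{7}$ ($X = - \frac{-8 - 1}{7} = \left(- \frac{1}{7}\right) \left(-9\right) = \frac{9}{7} \approx 1.2857$)
$X v = \frac{9}{7} \left(-3514\right) = -4518$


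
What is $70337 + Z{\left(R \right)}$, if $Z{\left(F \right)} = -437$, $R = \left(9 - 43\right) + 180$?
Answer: $69900$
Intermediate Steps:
$R = 146$ ($R = -34 + 180 = 146$)
$70337 + Z{\left(R \right)} = 70337 - 437 = 69900$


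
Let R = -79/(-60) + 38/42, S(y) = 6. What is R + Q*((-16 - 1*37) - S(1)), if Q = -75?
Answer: 619811/140 ≈ 4427.2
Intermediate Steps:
R = 311/140 (R = -79*(-1/60) + 38*(1/42) = 79/60 + 19/21 = 311/140 ≈ 2.2214)
R + Q*((-16 - 1*37) - S(1)) = 311/140 - 75*((-16 - 1*37) - 1*6) = 311/140 - 75*((-16 - 37) - 6) = 311/140 - 75*(-53 - 6) = 311/140 - 75*(-59) = 311/140 + 4425 = 619811/140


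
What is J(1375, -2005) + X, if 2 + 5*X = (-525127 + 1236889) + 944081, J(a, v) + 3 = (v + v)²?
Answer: 82056326/5 ≈ 1.6411e+7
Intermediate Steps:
J(a, v) = -3 + 4*v² (J(a, v) = -3 + (v + v)² = -3 + (2*v)² = -3 + 4*v²)
X = 1655841/5 (X = -⅖ + ((-525127 + 1236889) + 944081)/5 = -⅖ + (711762 + 944081)/5 = -⅖ + (⅕)*1655843 = -⅖ + 1655843/5 = 1655841/5 ≈ 3.3117e+5)
J(1375, -2005) + X = (-3 + 4*(-2005)²) + 1655841/5 = (-3 + 4*4020025) + 1655841/5 = (-3 + 16080100) + 1655841/5 = 16080097 + 1655841/5 = 82056326/5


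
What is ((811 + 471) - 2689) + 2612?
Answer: 1205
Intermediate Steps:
((811 + 471) - 2689) + 2612 = (1282 - 2689) + 2612 = -1407 + 2612 = 1205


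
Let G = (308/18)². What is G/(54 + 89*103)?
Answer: 23716/746901 ≈ 0.031753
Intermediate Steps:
G = 23716/81 (G = (308*(1/18))² = (154/9)² = 23716/81 ≈ 292.79)
G/(54 + 89*103) = 23716/(81*(54 + 89*103)) = 23716/(81*(54 + 9167)) = (23716/81)/9221 = (23716/81)*(1/9221) = 23716/746901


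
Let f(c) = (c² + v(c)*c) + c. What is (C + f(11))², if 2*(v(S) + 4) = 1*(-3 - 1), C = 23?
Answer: 7921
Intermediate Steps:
v(S) = -6 (v(S) = -4 + (1*(-3 - 1))/2 = -4 + (1*(-4))/2 = -4 + (½)*(-4) = -4 - 2 = -6)
f(c) = c² - 5*c (f(c) = (c² - 6*c) + c = c² - 5*c)
(C + f(11))² = (23 + 11*(-5 + 11))² = (23 + 11*6)² = (23 + 66)² = 89² = 7921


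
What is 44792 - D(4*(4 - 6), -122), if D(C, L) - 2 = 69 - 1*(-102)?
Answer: 44619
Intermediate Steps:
D(C, L) = 173 (D(C, L) = 2 + (69 - 1*(-102)) = 2 + (69 + 102) = 2 + 171 = 173)
44792 - D(4*(4 - 6), -122) = 44792 - 1*173 = 44792 - 173 = 44619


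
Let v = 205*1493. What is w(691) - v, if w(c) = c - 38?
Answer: -305412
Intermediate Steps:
w(c) = -38 + c
v = 306065
w(691) - v = (-38 + 691) - 1*306065 = 653 - 306065 = -305412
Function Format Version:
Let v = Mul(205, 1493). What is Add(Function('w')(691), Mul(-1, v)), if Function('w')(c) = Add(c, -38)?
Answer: -305412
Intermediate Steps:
Function('w')(c) = Add(-38, c)
v = 306065
Add(Function('w')(691), Mul(-1, v)) = Add(Add(-38, 691), Mul(-1, 306065)) = Add(653, -306065) = -305412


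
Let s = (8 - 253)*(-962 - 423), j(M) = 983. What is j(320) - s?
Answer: -338342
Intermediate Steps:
s = 339325 (s = -245*(-1385) = 339325)
j(320) - s = 983 - 1*339325 = 983 - 339325 = -338342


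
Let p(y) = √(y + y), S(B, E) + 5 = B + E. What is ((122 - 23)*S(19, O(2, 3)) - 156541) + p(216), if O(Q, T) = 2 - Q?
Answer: -155155 + 12*√3 ≈ -1.5513e+5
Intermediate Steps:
S(B, E) = -5 + B + E (S(B, E) = -5 + (B + E) = -5 + B + E)
p(y) = √2*√y (p(y) = √(2*y) = √2*√y)
((122 - 23)*S(19, O(2, 3)) - 156541) + p(216) = ((122 - 23)*(-5 + 19 + (2 - 1*2)) - 156541) + √2*√216 = (99*(-5 + 19 + (2 - 2)) - 156541) + √2*(6*√6) = (99*(-5 + 19 + 0) - 156541) + 12*√3 = (99*14 - 156541) + 12*√3 = (1386 - 156541) + 12*√3 = -155155 + 12*√3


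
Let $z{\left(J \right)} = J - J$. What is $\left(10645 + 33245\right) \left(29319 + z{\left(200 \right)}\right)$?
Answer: $1286810910$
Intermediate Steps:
$z{\left(J \right)} = 0$
$\left(10645 + 33245\right) \left(29319 + z{\left(200 \right)}\right) = \left(10645 + 33245\right) \left(29319 + 0\right) = 43890 \cdot 29319 = 1286810910$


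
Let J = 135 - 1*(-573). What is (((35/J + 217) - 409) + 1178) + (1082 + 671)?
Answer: 1939247/708 ≈ 2739.1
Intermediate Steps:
J = 708 (J = 135 + 573 = 708)
(((35/J + 217) - 409) + 1178) + (1082 + 671) = (((35/708 + 217) - 409) + 1178) + (1082 + 671) = (((35*(1/708) + 217) - 409) + 1178) + 1753 = (((35/708 + 217) - 409) + 1178) + 1753 = ((153671/708 - 409) + 1178) + 1753 = (-135901/708 + 1178) + 1753 = 698123/708 + 1753 = 1939247/708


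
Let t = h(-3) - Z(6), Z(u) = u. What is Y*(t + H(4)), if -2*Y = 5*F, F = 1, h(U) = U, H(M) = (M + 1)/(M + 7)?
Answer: 235/11 ≈ 21.364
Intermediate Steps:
H(M) = (1 + M)/(7 + M)
Y = -5/2 ≈ -2.5000
t = -9 (t = -3 - 1*6 = -3 - 6 = -9)
Y*(t + H(4)) = -5*(-9 + (1 + 4)/(7 + 4))/2 = -5*(-9 + 5/11)/2 = -5/2*(-94/11) = 235/11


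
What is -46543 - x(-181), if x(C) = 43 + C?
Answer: -46405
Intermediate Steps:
-46543 - x(-181) = -46543 - (43 - 181) = -46543 - 1*(-138) = -46543 + 138 = -46405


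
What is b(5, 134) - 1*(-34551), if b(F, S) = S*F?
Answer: 35221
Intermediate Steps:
b(F, S) = F*S
b(5, 134) - 1*(-34551) = 5*134 - 1*(-34551) = 670 + 34551 = 35221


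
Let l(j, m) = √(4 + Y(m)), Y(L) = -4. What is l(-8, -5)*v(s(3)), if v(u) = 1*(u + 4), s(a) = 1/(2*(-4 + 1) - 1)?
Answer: 0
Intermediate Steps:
s(a) = -⅐ (s(a) = 1/(2*(-3) - 1) = 1/(-6 - 1) = 1/(-7) = -⅐)
v(u) = 4 + u (v(u) = 1*(4 + u) = 4 + u)
l(j, m) = 0 (l(j, m) = √(4 - 4) = √0 = 0)
l(-8, -5)*v(s(3)) = 0*(4 - ⅐) = 0*(27/7) = 0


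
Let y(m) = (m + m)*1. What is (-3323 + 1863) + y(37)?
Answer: -1386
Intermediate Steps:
y(m) = 2*m (y(m) = (2*m)*1 = 2*m)
(-3323 + 1863) + y(37) = (-3323 + 1863) + 2*37 = -1460 + 74 = -1386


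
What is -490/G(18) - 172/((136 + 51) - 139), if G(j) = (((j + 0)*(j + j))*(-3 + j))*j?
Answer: -62743/17496 ≈ -3.5861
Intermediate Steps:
G(j) = 2*j³*(-3 + j) (G(j) = ((j*(2*j))*(-3 + j))*j = ((2*j²)*(-3 + j))*j = (2*j²*(-3 + j))*j = 2*j³*(-3 + j))
-490/G(18) - 172/((136 + 51) - 139) = -490*1/(11664*(-3 + 18)) - 172/((136 + 51) - 139) = -490/(2*5832*15) - 172/(187 - 139) = -490/174960 - 172/48 = -490*1/174960 - 172*1/48 = -49/17496 - 43/12 = -62743/17496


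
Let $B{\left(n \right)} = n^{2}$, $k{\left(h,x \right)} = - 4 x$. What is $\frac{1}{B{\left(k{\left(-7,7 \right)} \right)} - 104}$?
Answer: $\frac{1}{680} \approx 0.0014706$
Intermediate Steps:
$\frac{1}{B{\left(k{\left(-7,7 \right)} \right)} - 104} = \frac{1}{\left(\left(-4\right) 7\right)^{2} - 104} = \frac{1}{\left(-28\right)^{2} - 104} = \frac{1}{784 - 104} = \frac{1}{680}$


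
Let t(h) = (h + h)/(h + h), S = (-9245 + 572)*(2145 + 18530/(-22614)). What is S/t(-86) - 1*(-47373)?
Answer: -69911577913/3769 ≈ -1.8549e+7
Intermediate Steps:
S = -70090126750/3769 (S = -8673*(2145 + 18530*(-1/22614)) = -8673*(2145 - 9265/11307) = -8673*24244250/11307 = -70090126750/3769 ≈ -1.8596e+7)
t(h) = 1 (t(h) = (2*h)/((2*h)) = (2*h)*(1/(2*h)) = 1)
S/t(-86) - 1*(-47373) = -70090126750/3769/1 - 1*(-47373) = -70090126750/3769*1 + 47373 = -70090126750/3769 + 47373 = -69911577913/3769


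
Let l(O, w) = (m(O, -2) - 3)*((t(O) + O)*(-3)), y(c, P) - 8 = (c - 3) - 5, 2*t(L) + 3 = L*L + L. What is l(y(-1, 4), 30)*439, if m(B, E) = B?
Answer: -13170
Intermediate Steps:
t(L) = -3/2 + L/2 + L**2/2 (t(L) = -3/2 + (L*L + L)/2 = -3/2 + (L**2 + L)/2 = -3/2 + (L + L**2)/2 = -3/2 + (L/2 + L**2/2) = -3/2 + L/2 + L**2/2)
y(c, P) = c (y(c, P) = 8 + ((c - 3) - 5) = 8 + ((-3 + c) - 5) = 8 + (-8 + c) = c)
l(O, w) = (-3 + O)*(9/2 - 9*O/2 - 3*O**2/2) (l(O, w) = (O - 3)*(((-3/2 + O/2 + O**2/2) + O)*(-3)) = (-3 + O)*((-3/2 + O**2/2 + 3*O/2)*(-3)) = (-3 + O)*(9/2 - 9*O/2 - 3*O**2/2))
l(y(-1, 4), 30)*439 = (-27/2 + 18*(-1) - 3/2*(-1)**3)*439 = (-27/2 - 18 - 3/2*(-1))*439 = (-27/2 - 18 + 3/2)*439 = -30*439 = -13170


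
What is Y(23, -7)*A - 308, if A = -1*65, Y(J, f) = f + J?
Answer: -1348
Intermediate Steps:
Y(J, f) = J + f
A = -65
Y(23, -7)*A - 308 = (23 - 7)*(-65) - 308 = 16*(-65) - 308 = -1040 - 308 = -1348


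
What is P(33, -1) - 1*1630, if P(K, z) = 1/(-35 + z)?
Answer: -58681/36 ≈ -1630.0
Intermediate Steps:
P(33, -1) - 1*1630 = 1/(-35 - 1) - 1*1630 = 1/(-36) - 1630 = -1/36 - 1630 = -58681/36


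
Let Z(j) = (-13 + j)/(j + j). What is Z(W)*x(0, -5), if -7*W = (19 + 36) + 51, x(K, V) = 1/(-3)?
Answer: -197/636 ≈ -0.30975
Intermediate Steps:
x(K, V) = -⅓
W = -106/7 (W = -((19 + 36) + 51)/7 = -(55 + 51)/7 = -⅐*106 = -106/7 ≈ -15.143)
Z(j) = (-13 + j)/(2*j) (Z(j) = (-13 + j)/((2*j)) = (-13 + j)*(1/(2*j)) = (-13 + j)/(2*j))
Z(W)*x(0, -5) = ((-13 - 106/7)/(2*(-106/7)))*(-⅓) = ((½)*(-7/106)*(-197/7))*(-⅓) = (197/212)*(-⅓) = -197/636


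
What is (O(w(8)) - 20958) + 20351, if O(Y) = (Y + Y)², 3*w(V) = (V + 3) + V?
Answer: -4019/9 ≈ -446.56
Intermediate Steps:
w(V) = 1 + 2*V/3 (w(V) = ((V + 3) + V)/3 = ((3 + V) + V)/3 = (3 + 2*V)/3 = 1 + 2*V/3)
O(Y) = 4*Y² (O(Y) = (2*Y)² = 4*Y²)
(O(w(8)) - 20958) + 20351 = (4*(1 + (⅔)*8)² - 20958) + 20351 = (4*(1 + 16/3)² - 20958) + 20351 = (4*(19/3)² - 20958) + 20351 = (4*(361/9) - 20958) + 20351 = (1444/9 - 20958) + 20351 = -187178/9 + 20351 = -4019/9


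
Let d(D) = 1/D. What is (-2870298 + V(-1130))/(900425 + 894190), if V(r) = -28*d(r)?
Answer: -1621718356/1013957475 ≈ -1.5994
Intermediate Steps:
V(r) = -28/r
(-2870298 + V(-1130))/(900425 + 894190) = (-2870298 - 28/(-1130))/(900425 + 894190) = (-2870298 - 28*(-1/1130))/1794615 = (-2870298 + 14/565)*(1/1794615) = -1621718356/565*1/1794615 = -1621718356/1013957475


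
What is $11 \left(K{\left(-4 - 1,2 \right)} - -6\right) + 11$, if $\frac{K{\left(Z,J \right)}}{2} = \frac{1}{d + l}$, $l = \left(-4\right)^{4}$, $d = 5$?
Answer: $\frac{20119}{261} \approx 77.084$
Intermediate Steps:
$l = 256$
$K{\left(Z,J \right)} = \frac{2}{261}$ ($K{\left(Z,J \right)} = \frac{2}{5 + 256} = \frac{2}{261}$)
$11 \left(K{\left(-4 - 1,2 \right)} - -6\right) + 11 = 11 \left(\frac{2}{261} - -6\right) + 11 = 11 \left(\frac{2}{261} + 6\right) + 11 = 11 \cdot \frac{1568}{261} + 11 = \frac{17248}{261} + 11 = \frac{20119}{261}$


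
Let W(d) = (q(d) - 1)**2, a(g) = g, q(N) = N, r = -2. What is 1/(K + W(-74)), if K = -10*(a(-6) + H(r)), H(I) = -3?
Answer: 1/5715 ≈ 0.00017498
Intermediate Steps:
W(d) = (-1 + d)**2 (W(d) = (d - 1)**2 = (-1 + d)**2)
K = 90 (K = -10*(-6 - 3) = -10*(-9) = 90)
1/(K + W(-74)) = 1/(90 + (-1 - 74)**2) = 1/(90 + (-75)**2) = 1/(90 + 5625) = 1/5715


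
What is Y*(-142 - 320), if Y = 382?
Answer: -176484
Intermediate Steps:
Y*(-142 - 320) = 382*(-142 - 320) = 382*(-462) = -176484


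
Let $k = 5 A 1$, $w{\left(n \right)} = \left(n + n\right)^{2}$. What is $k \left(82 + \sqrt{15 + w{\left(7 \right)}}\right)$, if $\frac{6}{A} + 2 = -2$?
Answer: $-615 - \frac{15 \sqrt{211}}{2} \approx -723.94$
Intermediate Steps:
$A = - \frac{3}{2}$ ($A = \frac{6}{-2 - 2} = \frac{6}{-4} = 6 \left(- \frac{1}{4}\right) = - \frac{3}{2} \approx -1.5$)
$w{\left(n \right)} = 4 n^{2}$ ($w{\left(n \right)} = \left(2 n\right)^{2} = 4 n^{2}$)
$k = - \frac{15}{2}$ ($k = 5 \left(- \frac{3}{2}\right) 1 = \left(- \frac{15}{2}\right) 1 = - \frac{15}{2} \approx -7.5$)
$k \left(82 + \sqrt{15 + w{\left(7 \right)}}\right) = - \frac{15 \left(82 + \sqrt{15 + 4 \cdot 7^{2}}\right)}{2} = - \frac{15 \left(82 + \sqrt{15 + 4 \cdot 49}\right)}{2} = - \frac{15 \left(82 + \sqrt{15 + 196}\right)}{2} = - \frac{15 \left(82 + \sqrt{211}\right)}{2} = -615 - \frac{15 \sqrt{211}}{2}$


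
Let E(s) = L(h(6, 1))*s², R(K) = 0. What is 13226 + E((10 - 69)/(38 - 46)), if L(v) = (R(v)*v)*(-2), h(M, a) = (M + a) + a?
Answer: 13226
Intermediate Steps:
h(M, a) = M + 2*a
L(v) = 0 (L(v) = (0*v)*(-2) = 0*(-2) = 0)
E(s) = 0 (E(s) = 0*s² = 0)
13226 + E((10 - 69)/(38 - 46)) = 13226 + 0 = 13226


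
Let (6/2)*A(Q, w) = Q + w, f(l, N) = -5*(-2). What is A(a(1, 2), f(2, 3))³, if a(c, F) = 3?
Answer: 2197/27 ≈ 81.370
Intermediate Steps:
f(l, N) = 10
A(Q, w) = Q/3 + w/3 (A(Q, w) = (Q + w)/3 = Q/3 + w/3)
A(a(1, 2), f(2, 3))³ = ((⅓)*3 + (⅓)*10)³ = (1 + 10/3)³ = (13/3)³ = 2197/27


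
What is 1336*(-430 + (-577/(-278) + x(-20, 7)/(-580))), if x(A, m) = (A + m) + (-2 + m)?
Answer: -11522384772/20155 ≈ -5.7169e+5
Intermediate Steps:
x(A, m) = -2 + A + 2*m
1336*(-430 + (-577/(-278) + x(-20, 7)/(-580))) = 1336*(-430 + (-577/(-278) + (-2 - 20 + 2*7)/(-580))) = 1336*(-430 + (-577*(-1/278) + (-2 - 20 + 14)*(-1/580))) = 1336*(-430 + (577/278 - 8*(-1/580))) = 1336*(-430 + (577/278 + 2/145)) = 1336*(-430 + 84221/40310) = 1336*(-17249079/40310) = -11522384772/20155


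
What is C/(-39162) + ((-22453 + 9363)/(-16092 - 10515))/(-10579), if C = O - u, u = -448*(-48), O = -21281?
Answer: 573448315525/524911509066 ≈ 1.0925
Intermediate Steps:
u = 21504
C = -42785 (C = -21281 - 1*21504 = -21281 - 21504 = -42785)
C/(-39162) + ((-22453 + 9363)/(-16092 - 10515))/(-10579) = -42785/(-39162) + ((-22453 + 9363)/(-16092 - 10515))/(-10579) = -42785*(-1/39162) - 13090/(-26607)*(-1/10579) = 42785/39162 - 13090*(-1/26607)*(-1/10579) = 42785/39162 + (1870/3801)*(-1/10579) = 42785/39162 - 1870/40210779 = 573448315525/524911509066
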